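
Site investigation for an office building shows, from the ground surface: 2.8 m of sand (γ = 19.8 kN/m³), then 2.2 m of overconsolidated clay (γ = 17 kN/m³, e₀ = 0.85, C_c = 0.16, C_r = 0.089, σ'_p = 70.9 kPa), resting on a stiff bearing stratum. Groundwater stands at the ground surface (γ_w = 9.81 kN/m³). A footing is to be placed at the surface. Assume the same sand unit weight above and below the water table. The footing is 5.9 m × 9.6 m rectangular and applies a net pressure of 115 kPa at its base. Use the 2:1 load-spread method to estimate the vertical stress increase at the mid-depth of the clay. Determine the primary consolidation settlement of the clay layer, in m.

Mid-depth of clay below the ground surface: z = 2.8 + 2.2/2 = 3.9 m.
Total vertical stress at mid-clay: σ_v = 19.8×2.8 + 17×1.1 = 74.14 kPa.
Pore pressure: u = 9.81×(3.9 − 0) = 38.259 kPa.
Initial effective stress: σ'_0 = σ_v − u = 74.14 − 38.259 = 35.881 kPa.
Stress increase at mid-clay by the 2:1 spreading method:
Δσ = qBL/((B+z)(L+z)) = 115×5.9×9.6/((5.9+3.9)(9.6+3.9)) = 49.234 kPa
Final effective stress: σ'_f = 35.881 + 49.234 = 85.115 kPa.
σ'_f = 85.115 > σ'_p = 70.9 kPa, so the stress path crosses the preconsolidation pressure — recompression up to σ'_p, then virgin compression beyond:
S_c = H/(1+e₀)·[C_r·log₁₀(σ'_p/σ'_0) + C_c·log₁₀(σ'_f/σ'_p)]
    = 2.2/1.85 × [0.089×log₁₀(70.9/35.881) + 0.16×log₁₀(85.115/70.9)]
    = 1.1892 × [0.026325 + 0.012698] = 0.04641 m

S_c ≈ 0.0464 m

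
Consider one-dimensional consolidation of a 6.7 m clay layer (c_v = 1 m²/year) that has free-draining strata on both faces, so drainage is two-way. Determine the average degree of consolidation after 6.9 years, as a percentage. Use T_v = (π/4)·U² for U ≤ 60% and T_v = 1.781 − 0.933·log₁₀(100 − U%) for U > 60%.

U ≈ 82.2 %

Drainage path length: H_d = H/2 = 3.35 m (double drainage).
T_v = c_v·t/H_d² = 1×6.9/3.35² = 0.61484.
T_v = 0.61484 corresponds to the U > 60% branch:
U = 1 − 10^((1.781 − T_v)/0.933)/100 = 0.8222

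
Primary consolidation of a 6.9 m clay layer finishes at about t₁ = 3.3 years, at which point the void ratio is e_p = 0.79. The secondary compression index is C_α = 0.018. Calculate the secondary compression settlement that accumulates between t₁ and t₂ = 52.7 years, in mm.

Secondary compression: S_s = C_α·H/(1+e_p)·log₁₀(t₂/t₁)
S_s = 0.018×6.9/(1+0.79)×log₁₀(52.7/3.3)
    = 0.06939 × 1.203 = 0.08349 m

S_s ≈ 83.5 mm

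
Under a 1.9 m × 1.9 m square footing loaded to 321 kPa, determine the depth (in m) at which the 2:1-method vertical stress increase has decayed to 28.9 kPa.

z ≈ 4.43 m

2:1 spreading — at depth z the loaded area has grown by z in each plan dimension:
qB²/(B+z)² = Δσ_z ⇒ z = B(√(q/Δσ_z) − 1) = 1.9×(√(321/28.9) − 1) = 4.432 m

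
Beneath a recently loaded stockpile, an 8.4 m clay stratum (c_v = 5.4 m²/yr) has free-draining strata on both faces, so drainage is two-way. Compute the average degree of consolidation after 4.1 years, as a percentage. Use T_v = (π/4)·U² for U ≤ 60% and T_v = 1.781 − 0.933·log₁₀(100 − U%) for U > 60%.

U ≈ 96.3 %

Drainage path length: H_d = H/2 = 4.2 m (double drainage).
T_v = c_v·t/H_d² = 5.4×4.1/4.2² = 1.2551.
T_v = 1.2551 corresponds to the U > 60% branch:
U = 1 − 10^((1.781 − T_v)/0.933)/100 = 0.9634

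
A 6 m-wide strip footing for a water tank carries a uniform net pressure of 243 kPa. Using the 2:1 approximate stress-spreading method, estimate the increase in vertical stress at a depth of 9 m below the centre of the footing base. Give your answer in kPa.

By the 2:1 method the load spreads at 1 horizontal : 2 vertical, so at depth z the loaded area has grown by z in each plan dimension:
Δσ = qB/(B+z) = 243×6/(6+9) = 97.2 kPa

Δσ_z ≈ 97.2 kPa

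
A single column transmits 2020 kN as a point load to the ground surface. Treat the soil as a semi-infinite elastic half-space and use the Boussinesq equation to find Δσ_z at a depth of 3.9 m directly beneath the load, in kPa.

Boussinesq vertical stress below a point load on an elastic half-space:
Δσ_z = 3P/(2πz²) · [1 + (r/z)²]^(−5/2)
r/z = 0/3.9 = 0; [1+(r/z)²]^(−5/2) = 1.
Δσ_z = 3×2020/(2π×3.9²) × 1 = 63.411 × 1 = 63.41 kPa

Δσ_z ≈ 63.4 kPa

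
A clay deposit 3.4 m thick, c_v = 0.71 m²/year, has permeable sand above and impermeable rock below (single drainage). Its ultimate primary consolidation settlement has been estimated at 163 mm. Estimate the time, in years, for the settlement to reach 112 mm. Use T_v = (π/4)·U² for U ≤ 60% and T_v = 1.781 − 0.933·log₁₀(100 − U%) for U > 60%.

Drainage path length: H_d = H = 3.4 m (single drainage).
U = S(t)/S_ult = 112/163 = 0.6871.
U > 60%: T_v = 1.781 − 0.933·log₁₀(100 − 68.712) = 0.38581.
t = T_v·H_d²/c_v = 0.38581×3.4²/0.71 = 6.282 years.

t ≈ 6.28 years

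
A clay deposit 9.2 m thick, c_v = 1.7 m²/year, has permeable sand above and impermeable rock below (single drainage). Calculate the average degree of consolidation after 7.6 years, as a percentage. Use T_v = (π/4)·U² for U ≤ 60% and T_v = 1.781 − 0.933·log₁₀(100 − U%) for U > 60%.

U ≈ 44.1 %

Drainage path length: H_d = H = 9.2 m (single drainage).
T_v = c_v·t/H_d² = 1.7×7.6/9.2² = 0.15265.
T_v = 0.15265 corresponds to the U ≤ 60% branch:
U = √(4T_v/π) = 0.4409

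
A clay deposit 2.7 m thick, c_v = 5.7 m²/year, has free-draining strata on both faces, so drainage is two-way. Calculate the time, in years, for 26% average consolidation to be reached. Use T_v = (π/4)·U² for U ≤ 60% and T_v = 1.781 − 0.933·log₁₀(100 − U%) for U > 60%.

Drainage path length: H_d = H/2 = 1.35 m (double drainage).
U ≤ 60%: T_v = (π/4)·U² = (π/4)×0.26² = 0.053093.
t = T_v·H_d²/c_v = 0.053093×1.35²/5.7 = 0.01698 years.

t ≈ 0.017 years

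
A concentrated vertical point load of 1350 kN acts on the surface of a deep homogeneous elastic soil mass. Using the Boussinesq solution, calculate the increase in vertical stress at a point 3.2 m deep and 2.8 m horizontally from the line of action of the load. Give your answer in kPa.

Boussinesq vertical stress below a point load on an elastic half-space:
Δσ_z = 3P/(2πz²) · [1 + (r/z)²]^(−5/2)
r/z = 2.8/3.2 = 0.875; [1+(r/z)²]^(−5/2) = 0.24141.
Δσ_z = 3×1350/(2π×3.2²) × 0.24141 = 62.947 × 0.24141 = 15.2 kPa

Δσ_z ≈ 15.2 kPa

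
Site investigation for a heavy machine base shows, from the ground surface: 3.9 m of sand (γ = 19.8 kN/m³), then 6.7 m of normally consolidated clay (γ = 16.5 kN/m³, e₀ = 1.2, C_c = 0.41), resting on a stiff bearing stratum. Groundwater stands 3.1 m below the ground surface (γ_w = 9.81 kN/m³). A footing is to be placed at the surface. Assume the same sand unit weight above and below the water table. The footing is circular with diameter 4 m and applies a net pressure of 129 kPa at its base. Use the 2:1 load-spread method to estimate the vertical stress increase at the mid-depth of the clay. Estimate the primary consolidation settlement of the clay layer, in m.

Mid-depth of clay below the ground surface: z = 3.9 + 6.7/2 = 7.25 m.
Total vertical stress at mid-clay: σ_v = 19.8×3.9 + 16.5×3.35 = 132.5 kPa.
Pore pressure: u = 9.81×(7.25 − 3.1) = 40.712 kPa.
Initial effective stress: σ'_0 = σ_v − u = 132.5 − 40.712 = 91.788 kPa.
Stress increase at mid-clay by the 2:1 spreading method:
Δσ ≈ qD²/(D+z)² = 129×4²/(4+7.25)² = 16.308 kPa
Final effective stress: σ'_f = σ'_0 + Δσ = 91.788 + 16.308 = 108.1 kPa.
Normally consolidated clay, so the full stress increment lies on the virgin compression line:
S_c = C_c·H/(1+e₀)·log₁₀(σ'_f/σ'_0) = 0.41×6.7/(1+1.2)×log₁₀(108.1/91.788)
    = 1.2486 × 0.07104 = 0.0887 m

S_c ≈ 0.0887 m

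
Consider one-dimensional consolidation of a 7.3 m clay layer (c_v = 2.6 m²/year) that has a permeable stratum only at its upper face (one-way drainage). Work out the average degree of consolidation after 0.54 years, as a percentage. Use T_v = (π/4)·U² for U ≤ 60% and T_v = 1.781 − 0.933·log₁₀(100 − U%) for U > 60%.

U ≈ 18.3 %

Drainage path length: H_d = H = 7.3 m (single drainage).
T_v = c_v·t/H_d² = 2.6×0.54/7.3² = 0.026346.
T_v = 0.026346 corresponds to the U ≤ 60% branch:
U = √(4T_v/π) = 0.1832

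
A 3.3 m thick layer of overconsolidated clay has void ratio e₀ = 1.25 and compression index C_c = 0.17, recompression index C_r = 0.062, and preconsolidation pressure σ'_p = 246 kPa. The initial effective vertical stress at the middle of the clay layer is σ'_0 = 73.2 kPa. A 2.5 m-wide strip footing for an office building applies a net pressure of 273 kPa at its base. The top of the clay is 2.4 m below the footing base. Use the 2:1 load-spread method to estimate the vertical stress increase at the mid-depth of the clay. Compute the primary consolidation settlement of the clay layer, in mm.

S_c ≈ 35 mm

Mid-depth of clay below the footing base: z = 2.4 + 3.3/2 = 4.05 m.
Stress increase at mid-clay by the 2:1 spreading method:
Δσ = qB/(B+z) = 273×2.5/(2.5+4.05) = 104.2 kPa
Final effective stress: σ'_f = 73.2 + 104.2 = 177.4 kPa.
σ'_f = 177.4 ≤ σ'_p = 246 kPa, so the clay remains overconsolidated and only the recompression index applies:
S_c = C_r·H/(1+e₀)·log₁₀(σ'_f/σ'_0) = 0.062×3.3/2.25×log₁₀(177.4/73.2)
    = 0.090935 × 0.38444 = 0.03496 m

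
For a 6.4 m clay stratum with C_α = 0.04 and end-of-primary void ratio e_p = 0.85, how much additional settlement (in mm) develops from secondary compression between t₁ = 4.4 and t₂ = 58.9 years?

Secondary compression: S_s = C_α·H/(1+e_p)·log₁₀(t₂/t₁)
S_s = 0.04×6.4/(1+0.85)×log₁₀(58.9/4.4)
    = 0.1384 × 1.127 = 0.1559 m

S_s ≈ 156 mm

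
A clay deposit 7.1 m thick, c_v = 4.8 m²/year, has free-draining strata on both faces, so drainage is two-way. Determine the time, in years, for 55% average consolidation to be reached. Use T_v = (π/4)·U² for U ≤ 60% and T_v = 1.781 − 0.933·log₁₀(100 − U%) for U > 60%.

Drainage path length: H_d = H/2 = 3.55 m (double drainage).
U ≤ 60%: T_v = (π/4)·U² = (π/4)×0.55² = 0.23758.
t = T_v·H_d²/c_v = 0.23758×3.55²/4.8 = 0.6238 years.

t ≈ 0.624 years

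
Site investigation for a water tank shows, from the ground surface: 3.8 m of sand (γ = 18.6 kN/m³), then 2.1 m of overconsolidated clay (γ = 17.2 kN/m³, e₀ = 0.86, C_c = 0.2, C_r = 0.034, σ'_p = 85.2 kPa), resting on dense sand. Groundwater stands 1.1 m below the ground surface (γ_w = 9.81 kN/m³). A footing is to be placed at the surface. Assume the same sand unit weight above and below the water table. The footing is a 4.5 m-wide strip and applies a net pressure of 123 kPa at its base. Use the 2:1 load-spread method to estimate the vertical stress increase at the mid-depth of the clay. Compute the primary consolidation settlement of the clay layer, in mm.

S_c ≈ 34.3 mm

Mid-depth of clay below the ground surface: z = 3.8 + 2.1/2 = 4.85 m.
Total vertical stress at mid-clay: σ_v = 18.6×3.8 + 17.2×1.05 = 88.74 kPa.
Pore pressure: u = 9.81×(4.85 − 1.1) = 36.788 kPa.
Initial effective stress: σ'_0 = σ_v − u = 88.74 − 36.788 = 51.952 kPa.
Stress increase at mid-clay by the 2:1 spreading method:
Δσ = qB/(B+z) = 123×4.5/(4.5+4.85) = 59.198 kPa
Final effective stress: σ'_f = 51.952 + 59.198 = 111.15 kPa.
σ'_f = 111.15 > σ'_p = 85.2 kPa, so the stress path crosses the preconsolidation pressure — recompression up to σ'_p, then virgin compression beyond:
S_c = H/(1+e₀)·[C_r·log₁₀(σ'_p/σ'_0) + C_c·log₁₀(σ'_f/σ'_p)]
    = 2.1/1.86 × [0.034×log₁₀(85.2/51.952) + 0.2×log₁₀(111.15/85.2)]
    = 1.129 × [0.0073045 + 0.023094] = 0.03432 m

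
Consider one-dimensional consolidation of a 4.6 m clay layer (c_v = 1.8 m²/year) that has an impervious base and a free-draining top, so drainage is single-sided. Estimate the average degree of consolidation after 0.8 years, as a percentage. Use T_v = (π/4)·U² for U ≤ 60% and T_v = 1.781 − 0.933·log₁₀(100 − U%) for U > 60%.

Drainage path length: H_d = H = 4.6 m (single drainage).
T_v = c_v·t/H_d² = 1.8×0.8/4.6² = 0.068053.
T_v = 0.068053 corresponds to the U ≤ 60% branch:
U = √(4T_v/π) = 0.2944

U ≈ 29.4 %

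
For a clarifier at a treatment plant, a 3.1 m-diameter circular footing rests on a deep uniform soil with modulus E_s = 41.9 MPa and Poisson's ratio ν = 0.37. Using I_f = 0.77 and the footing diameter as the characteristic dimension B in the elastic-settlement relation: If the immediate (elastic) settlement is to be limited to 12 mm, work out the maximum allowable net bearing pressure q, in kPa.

q ≈ 244 kPa

E_s = 41.9 MPa = 41900 kPa.
S_e = q·B·(1−ν²)/E_s · I_f  ⇒  q = S_e·E_s / (B·(1−ν²)·I_f).
q = 0.012 × 41900 / (3.1 × 0.8631 × 0.77) = 244.1 kPa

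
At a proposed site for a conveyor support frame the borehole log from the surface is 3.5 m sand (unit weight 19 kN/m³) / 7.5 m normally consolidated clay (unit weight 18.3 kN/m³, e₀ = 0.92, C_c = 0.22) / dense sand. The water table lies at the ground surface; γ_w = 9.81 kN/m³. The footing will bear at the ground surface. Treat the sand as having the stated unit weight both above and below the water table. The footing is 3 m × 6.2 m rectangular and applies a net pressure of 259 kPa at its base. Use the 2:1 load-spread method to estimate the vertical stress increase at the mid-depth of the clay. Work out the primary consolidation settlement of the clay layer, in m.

Mid-depth of clay below the ground surface: z = 3.5 + 7.5/2 = 7.25 m.
Total vertical stress at mid-clay: σ_v = 19×3.5 + 18.3×3.75 = 135.12 kPa.
Pore pressure: u = 9.81×(7.25 − 0) = 71.123 kPa.
Initial effective stress: σ'_0 = σ_v − u = 135.12 − 71.123 = 63.997 kPa.
Stress increase at mid-clay by the 2:1 spreading method:
Δσ = qBL/((B+z)(L+z)) = 259×3×6.2/((3+7.25)(6.2+7.25)) = 34.944 kPa
Final effective stress: σ'_f = σ'_0 + Δσ = 63.997 + 34.944 = 98.941 kPa.
Normally consolidated clay, so the full stress increment lies on the virgin compression line:
S_c = C_c·H/(1+e₀)·log₁₀(σ'_f/σ'_0) = 0.22×7.5/(1+0.92)×log₁₀(98.941/63.997)
    = 0.85938 × 0.18922 = 0.1626 m

S_c ≈ 0.163 m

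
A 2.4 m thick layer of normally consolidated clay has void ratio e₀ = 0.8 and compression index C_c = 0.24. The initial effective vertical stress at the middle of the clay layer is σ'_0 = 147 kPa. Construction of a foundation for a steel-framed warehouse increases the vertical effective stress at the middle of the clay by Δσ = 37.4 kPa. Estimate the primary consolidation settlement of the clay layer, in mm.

S_c ≈ 31.5 mm

Final effective stress: σ'_f = σ'_0 + Δσ = 147 + 37.4 = 184.4 kPa.
Normally consolidated clay, so the full stress increment lies on the virgin compression line:
S_c = C_c·H/(1+e₀)·log₁₀(σ'_f/σ'_0) = 0.24×2.4/(1+0.8)×log₁₀(184.4/147)
    = 0.32 × 0.098444 = 0.0315 m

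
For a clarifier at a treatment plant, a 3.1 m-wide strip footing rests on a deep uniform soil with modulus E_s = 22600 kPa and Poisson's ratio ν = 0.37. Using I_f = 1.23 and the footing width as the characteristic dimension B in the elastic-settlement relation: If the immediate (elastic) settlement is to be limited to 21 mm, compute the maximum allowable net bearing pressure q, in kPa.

S_e = q·B·(1−ν²)/E_s · I_f  ⇒  q = S_e·E_s / (B·(1−ν²)·I_f).
q = 0.021 × 22600 / (3.1 × 0.8631 × 1.23) = 144.2 kPa

q ≈ 144 kPa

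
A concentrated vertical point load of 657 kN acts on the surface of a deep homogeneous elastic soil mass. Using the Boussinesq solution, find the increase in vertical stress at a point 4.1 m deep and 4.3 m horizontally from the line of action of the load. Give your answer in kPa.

Boussinesq vertical stress below a point load on an elastic half-space:
Δσ_z = 3P/(2πz²) · [1 + (r/z)²]^(−5/2)
r/z = 4.3/4.1 = 1.0488; [1+(r/z)²]^(−5/2) = 0.15649.
Δσ_z = 3×657/(2π×4.1²) × 0.15649 = 18.661 × 0.15649 = 2.92 kPa

Δσ_z ≈ 2.92 kPa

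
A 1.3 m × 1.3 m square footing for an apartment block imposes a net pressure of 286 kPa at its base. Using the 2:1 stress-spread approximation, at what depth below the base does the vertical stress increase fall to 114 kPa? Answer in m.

2:1 spreading — at depth z the loaded area has grown by z in each plan dimension:
qB²/(B+z)² = Δσ_z ⇒ z = B(√(q/Δσ_z) − 1) = 1.3×(√(286/114) − 1) = 0.7591 m

z ≈ 0.759 m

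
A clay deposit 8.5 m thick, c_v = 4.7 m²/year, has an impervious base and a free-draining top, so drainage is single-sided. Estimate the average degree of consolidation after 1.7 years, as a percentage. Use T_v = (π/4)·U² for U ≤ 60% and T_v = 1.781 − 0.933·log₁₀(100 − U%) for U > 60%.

Drainage path length: H_d = H = 8.5 m (single drainage).
T_v = c_v·t/H_d² = 4.7×1.7/8.5² = 0.11059.
T_v = 0.11059 corresponds to the U ≤ 60% branch:
U = √(4T_v/π) = 0.3752

U ≈ 37.5 %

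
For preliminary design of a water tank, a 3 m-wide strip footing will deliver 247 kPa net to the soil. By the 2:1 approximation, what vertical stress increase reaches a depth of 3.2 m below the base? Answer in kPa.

By the 2:1 method the load spreads at 1 horizontal : 2 vertical, so at depth z the loaded area has grown by z in each plan dimension:
Δσ = qB/(B+z) = 247×3/(3+3.2) = 119.52 kPa

Δσ_z ≈ 120 kPa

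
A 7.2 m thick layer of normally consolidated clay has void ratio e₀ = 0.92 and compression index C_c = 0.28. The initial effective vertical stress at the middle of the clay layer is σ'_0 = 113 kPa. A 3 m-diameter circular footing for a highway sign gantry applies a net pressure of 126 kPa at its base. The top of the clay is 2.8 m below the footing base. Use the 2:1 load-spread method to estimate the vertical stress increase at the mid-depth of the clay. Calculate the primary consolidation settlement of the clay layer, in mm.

Mid-depth of clay below the footing base: z = 2.8 + 7.2/2 = 6.4 m.
Stress increase at mid-clay by the 2:1 spreading method:
Δσ ≈ qD²/(D+z)² = 126×3²/(3+6.4)² = 12.834 kPa
Final effective stress: σ'_f = σ'_0 + Δσ = 113 + 12.834 = 125.83 kPa.
Normally consolidated clay, so the full stress increment lies on the virgin compression line:
S_c = C_c·H/(1+e₀)·log₁₀(σ'_f/σ'_0) = 0.28×7.2/(1+0.92)×log₁₀(125.83/113)
    = 1.05 × 0.046706 = 0.04904 m

S_c ≈ 49 mm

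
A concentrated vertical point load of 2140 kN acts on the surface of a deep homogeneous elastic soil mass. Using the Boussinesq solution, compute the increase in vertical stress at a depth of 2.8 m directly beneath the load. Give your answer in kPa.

Boussinesq vertical stress below a point load on an elastic half-space:
Δσ_z = 3P/(2πz²) · [1 + (r/z)²]^(−5/2)
r/z = 0/2.8 = 0; [1+(r/z)²]^(−5/2) = 1.
Δσ_z = 3×2140/(2π×2.8²) × 1 = 130.33 × 1 = 130.3 kPa

Δσ_z ≈ 130 kPa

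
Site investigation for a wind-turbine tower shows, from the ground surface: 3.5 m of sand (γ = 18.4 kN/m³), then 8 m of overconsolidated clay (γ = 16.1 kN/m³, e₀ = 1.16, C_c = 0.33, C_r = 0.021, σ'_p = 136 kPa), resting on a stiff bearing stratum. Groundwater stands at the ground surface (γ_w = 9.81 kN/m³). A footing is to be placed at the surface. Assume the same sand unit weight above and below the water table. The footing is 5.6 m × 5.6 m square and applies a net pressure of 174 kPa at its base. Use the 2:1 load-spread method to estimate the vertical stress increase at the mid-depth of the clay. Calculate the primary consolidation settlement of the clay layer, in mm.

S_c ≈ 15.4 mm

Mid-depth of clay below the ground surface: z = 3.5 + 8/2 = 7.5 m.
Total vertical stress at mid-clay: σ_v = 18.4×3.5 + 16.1×4 = 128.8 kPa.
Pore pressure: u = 9.81×(7.5 − 0) = 73.575 kPa.
Initial effective stress: σ'_0 = σ_v − u = 128.8 − 73.575 = 55.225 kPa.
Stress increase at mid-clay by the 2:1 spreading method:
Δσ = qBL/((B+z)(L+z)) = 174×5.6×5.6/((5.6+7.5)(5.6+7.5)) = 31.797 kPa
Final effective stress: σ'_f = 55.225 + 31.797 = 87.022 kPa.
σ'_f = 87.022 ≤ σ'_p = 136 kPa, so the clay remains overconsolidated and only the recompression index applies:
S_c = C_r·H/(1+e₀)·log₁₀(σ'_f/σ'_0) = 0.021×8/2.16×log₁₀(87.022/55.225)
    = 0.077778 × 0.19749 = 0.01536 m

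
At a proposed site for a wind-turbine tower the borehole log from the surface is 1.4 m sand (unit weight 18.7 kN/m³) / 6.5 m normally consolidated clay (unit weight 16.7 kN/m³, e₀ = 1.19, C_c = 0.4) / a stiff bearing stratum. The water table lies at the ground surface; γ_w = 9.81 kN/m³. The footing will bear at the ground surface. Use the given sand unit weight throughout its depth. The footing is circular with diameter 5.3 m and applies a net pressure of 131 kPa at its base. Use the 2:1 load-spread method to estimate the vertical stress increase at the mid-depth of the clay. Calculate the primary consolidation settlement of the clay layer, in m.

Mid-depth of clay below the ground surface: z = 1.4 + 6.5/2 = 4.65 m.
Total vertical stress at mid-clay: σ_v = 18.7×1.4 + 16.7×3.25 = 80.455 kPa.
Pore pressure: u = 9.81×(4.65 − 0) = 45.617 kPa.
Initial effective stress: σ'_0 = σ_v − u = 80.455 − 45.617 = 34.838 kPa.
Stress increase at mid-clay by the 2:1 spreading method:
Δσ ≈ qD²/(D+z)² = 131×5.3²/(5.3+4.65)² = 37.169 kPa
Final effective stress: σ'_f = σ'_0 + Δσ = 34.838 + 37.169 = 72.007 kPa.
Normally consolidated clay, so the full stress increment lies on the virgin compression line:
S_c = C_c·H/(1+e₀)·log₁₀(σ'_f/σ'_0) = 0.4×6.5/(1+1.19)×log₁₀(72.007/34.838)
    = 1.1872 × 0.31532 = 0.3743 m

S_c ≈ 0.374 m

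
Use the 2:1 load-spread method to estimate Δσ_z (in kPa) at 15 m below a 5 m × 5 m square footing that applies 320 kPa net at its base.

Δσ_z ≈ 20 kPa

By the 2:1 method the load spreads at 1 horizontal : 2 vertical, so at depth z the loaded area has grown by z in each plan dimension:
Δσ = qBL/((B+z)(L+z)) = 320×5×5/((5+15)(5+15)) = 20 kPa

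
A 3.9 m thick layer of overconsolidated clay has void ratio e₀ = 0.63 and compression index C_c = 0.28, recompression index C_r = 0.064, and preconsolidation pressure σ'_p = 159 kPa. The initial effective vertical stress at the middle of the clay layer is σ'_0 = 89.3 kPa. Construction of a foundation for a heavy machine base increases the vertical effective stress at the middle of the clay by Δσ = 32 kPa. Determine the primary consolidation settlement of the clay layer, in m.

S_c ≈ 0.0204 m

Final effective stress: σ'_f = 89.3 + 32 = 121.3 kPa.
σ'_f = 121.3 ≤ σ'_p = 159 kPa, so the clay remains overconsolidated and only the recompression index applies:
S_c = C_r·H/(1+e₀)·log₁₀(σ'_f/σ'_0) = 0.064×3.9/1.63×log₁₀(121.3/89.3)
    = 0.15313 × 0.13301 = 0.02037 m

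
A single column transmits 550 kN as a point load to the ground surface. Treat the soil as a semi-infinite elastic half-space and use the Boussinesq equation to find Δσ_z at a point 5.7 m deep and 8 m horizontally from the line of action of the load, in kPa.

Δσ_z ≈ 0.532 kPa

Boussinesq vertical stress below a point load on an elastic half-space:
Δσ_z = 3P/(2πz²) · [1 + (r/z)²]^(−5/2)
r/z = 8/5.7 = 1.4035; [1+(r/z)²]^(−5/2) = 0.065791.
Δσ_z = 3×550/(2π×5.7²) × 0.065791 = 8.0827 × 0.065791 = 0.5318 kPa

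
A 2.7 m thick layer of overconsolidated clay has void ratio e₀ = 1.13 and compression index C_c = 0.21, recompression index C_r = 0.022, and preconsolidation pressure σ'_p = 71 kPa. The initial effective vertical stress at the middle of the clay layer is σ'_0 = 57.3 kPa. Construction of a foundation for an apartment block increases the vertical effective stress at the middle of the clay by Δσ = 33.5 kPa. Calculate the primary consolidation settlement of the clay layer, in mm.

S_c ≈ 31 mm

Final effective stress: σ'_f = 57.3 + 33.5 = 90.8 kPa.
σ'_f = 90.8 > σ'_p = 71 kPa, so the stress path crosses the preconsolidation pressure — recompression up to σ'_p, then virgin compression beyond:
S_c = H/(1+e₀)·[C_r·log₁₀(σ'_p/σ'_0) + C_c·log₁₀(σ'_f/σ'_p)]
    = 2.7/2.13 × [0.022×log₁₀(71/57.3) + 0.21×log₁₀(90.8/71)]
    = 1.2676 × [0.0020483 + 0.022434] = 0.03103 m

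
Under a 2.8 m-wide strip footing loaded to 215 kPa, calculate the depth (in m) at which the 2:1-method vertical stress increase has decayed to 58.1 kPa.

2:1 spreading — at depth z the loaded area has grown by z in each plan dimension:
qB/(B+z) = Δσ_z ⇒ z = qB/Δσ_z − B = 215×2.8/58.1 − 2.8 = 7.561 m

z ≈ 7.56 m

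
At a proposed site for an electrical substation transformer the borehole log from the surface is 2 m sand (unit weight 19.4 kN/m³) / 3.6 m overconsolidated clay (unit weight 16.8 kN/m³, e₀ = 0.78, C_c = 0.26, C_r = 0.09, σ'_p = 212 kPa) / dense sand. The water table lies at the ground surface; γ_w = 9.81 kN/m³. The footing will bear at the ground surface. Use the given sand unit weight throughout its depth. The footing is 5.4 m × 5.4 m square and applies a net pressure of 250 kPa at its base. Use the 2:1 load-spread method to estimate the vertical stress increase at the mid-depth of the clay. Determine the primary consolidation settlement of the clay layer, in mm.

Mid-depth of clay below the ground surface: z = 2 + 3.6/2 = 3.8 m.
Total vertical stress at mid-clay: σ_v = 19.4×2 + 16.8×1.8 = 69.04 kPa.
Pore pressure: u = 9.81×(3.8 − 0) = 37.278 kPa.
Initial effective stress: σ'_0 = σ_v − u = 69.04 − 37.278 = 31.762 kPa.
Stress increase at mid-clay by the 2:1 spreading method:
Δσ = qBL/((B+z)(L+z)) = 250×5.4×5.4/((5.4+3.8)(5.4+3.8)) = 86.129 kPa
Final effective stress: σ'_f = 31.762 + 86.129 = 117.89 kPa.
σ'_f = 117.89 ≤ σ'_p = 212 kPa, so the clay remains overconsolidated and only the recompression index applies:
S_c = C_r·H/(1+e₀)·log₁₀(σ'_f/σ'_0) = 0.09×3.6/1.78×log₁₀(117.89/31.762)
    = 0.18202 × 0.56957 = 0.1037 m

S_c ≈ 104 mm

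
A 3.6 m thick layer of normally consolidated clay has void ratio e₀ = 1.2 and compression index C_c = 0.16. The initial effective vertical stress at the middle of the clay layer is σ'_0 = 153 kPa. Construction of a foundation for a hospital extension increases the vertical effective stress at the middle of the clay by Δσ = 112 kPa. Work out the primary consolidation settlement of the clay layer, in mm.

Final effective stress: σ'_f = σ'_0 + Δσ = 153 + 112 = 265 kPa.
Normally consolidated clay, so the full stress increment lies on the virgin compression line:
S_c = C_c·H/(1+e₀)·log₁₀(σ'_f/σ'_0) = 0.16×3.6/(1+1.2)×log₁₀(265/153)
    = 0.26182 × 0.23855 = 0.06246 m

S_c ≈ 62.5 mm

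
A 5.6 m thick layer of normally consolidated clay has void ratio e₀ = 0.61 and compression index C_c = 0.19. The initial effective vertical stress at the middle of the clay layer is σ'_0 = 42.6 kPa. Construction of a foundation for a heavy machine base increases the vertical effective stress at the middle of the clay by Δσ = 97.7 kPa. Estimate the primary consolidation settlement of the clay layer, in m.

S_c ≈ 0.342 m

Final effective stress: σ'_f = σ'_0 + Δσ = 42.6 + 97.7 = 140.3 kPa.
Normally consolidated clay, so the full stress increment lies on the virgin compression line:
S_c = C_c·H/(1+e₀)·log₁₀(σ'_f/σ'_0) = 0.19×5.6/(1+0.61)×log₁₀(140.3/42.6)
    = 0.66087 × 0.51765 = 0.3421 m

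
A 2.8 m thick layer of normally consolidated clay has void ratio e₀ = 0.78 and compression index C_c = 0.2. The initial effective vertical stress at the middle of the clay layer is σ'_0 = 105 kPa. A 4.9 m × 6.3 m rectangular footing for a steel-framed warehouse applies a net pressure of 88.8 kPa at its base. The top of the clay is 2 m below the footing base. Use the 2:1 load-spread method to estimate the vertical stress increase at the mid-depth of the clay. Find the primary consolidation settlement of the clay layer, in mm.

Mid-depth of clay below the footing base: z = 2 + 2.8/2 = 3.4 m.
Stress increase at mid-clay by the 2:1 spreading method:
Δσ = qBL/((B+z)(L+z)) = 88.8×4.9×6.3/((4.9+3.4)(6.3+3.4)) = 34.049 kPa
Final effective stress: σ'_f = σ'_0 + Δσ = 105 + 34.049 = 139.05 kPa.
Normally consolidated clay, so the full stress increment lies on the virgin compression line:
S_c = C_c·H/(1+e₀)·log₁₀(σ'_f/σ'_0) = 0.2×2.8/(1+0.78)×log₁₀(139.05/105)
    = 0.31461 × 0.12198 = 0.03838 m

S_c ≈ 38.4 mm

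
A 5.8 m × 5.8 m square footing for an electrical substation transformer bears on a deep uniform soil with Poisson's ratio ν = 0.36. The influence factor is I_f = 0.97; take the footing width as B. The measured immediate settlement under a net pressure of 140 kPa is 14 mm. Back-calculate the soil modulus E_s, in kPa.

E_s ≈ 49000 kPa

S_e = q·B·(1−ν²)/E_s · I_f  ⇒  E_s = q·B·(1−ν²)·I_f / S_e.
E_s = 140 × 5.8 × 0.8704 × 0.97 / 0.014 = 48970 kPa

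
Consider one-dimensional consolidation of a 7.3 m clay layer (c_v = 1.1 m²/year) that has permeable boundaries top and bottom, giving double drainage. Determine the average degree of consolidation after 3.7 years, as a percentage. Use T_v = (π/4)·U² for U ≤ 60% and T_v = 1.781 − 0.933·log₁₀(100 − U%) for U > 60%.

Drainage path length: H_d = H/2 = 3.65 m (double drainage).
T_v = c_v·t/H_d² = 1.1×3.7/3.65² = 0.3055.
T_v = 0.3055 corresponds to the U > 60% branch:
U = 1 − 10^((1.781 − T_v)/0.933)/100 = 0.6185

U ≈ 61.9 %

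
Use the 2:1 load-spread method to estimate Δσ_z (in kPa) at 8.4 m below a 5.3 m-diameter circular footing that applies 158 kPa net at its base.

By the 2:1 method the load spreads at 1 horizontal : 2 vertical, so at depth z the loaded area has grown by z in each plan dimension:
Δσ ≈ qD²/(D+z)² = 158×5.3²/(5.3+8.4)² = 23.647 kPa

Δσ_z ≈ 23.6 kPa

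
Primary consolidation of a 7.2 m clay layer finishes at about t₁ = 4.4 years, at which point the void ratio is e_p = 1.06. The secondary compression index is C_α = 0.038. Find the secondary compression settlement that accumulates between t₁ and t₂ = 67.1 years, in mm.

S_s ≈ 157 mm

Secondary compression: S_s = C_α·H/(1+e_p)·log₁₀(t₂/t₁)
S_s = 0.038×7.2/(1+1.06)×log₁₀(67.1/4.4)
    = 0.1328 × 1.183 = 0.1572 m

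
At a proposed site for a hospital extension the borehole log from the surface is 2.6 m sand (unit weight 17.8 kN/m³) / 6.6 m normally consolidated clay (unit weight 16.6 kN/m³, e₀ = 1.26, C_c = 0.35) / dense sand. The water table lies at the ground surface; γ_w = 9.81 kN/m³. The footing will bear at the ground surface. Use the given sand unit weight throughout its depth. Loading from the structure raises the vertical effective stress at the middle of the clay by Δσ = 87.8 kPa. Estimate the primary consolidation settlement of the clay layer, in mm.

Mid-depth of clay below the ground surface: z = 2.6 + 6.6/2 = 5.9 m.
Total vertical stress at mid-clay: σ_v = 17.8×2.6 + 16.6×3.3 = 101.06 kPa.
Pore pressure: u = 9.81×(5.9 − 0) = 57.879 kPa.
Initial effective stress: σ'_0 = σ_v − u = 101.06 − 57.879 = 43.181 kPa.
Final effective stress: σ'_f = σ'_0 + Δσ = 43.181 + 87.8 = 130.98 kPa.
Normally consolidated clay, so the full stress increment lies on the virgin compression line:
S_c = C_c·H/(1+e₀)·log₁₀(σ'_f/σ'_0) = 0.35×6.6/(1+1.26)×log₁₀(130.98/43.181)
    = 1.0221 × 0.48191 = 0.4926 m

S_c ≈ 493 mm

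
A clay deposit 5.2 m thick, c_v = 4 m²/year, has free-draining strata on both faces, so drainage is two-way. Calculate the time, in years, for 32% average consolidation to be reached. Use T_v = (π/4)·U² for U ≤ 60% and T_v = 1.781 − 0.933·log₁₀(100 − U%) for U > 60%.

Drainage path length: H_d = H/2 = 2.6 m (double drainage).
U ≤ 60%: T_v = (π/4)·U² = (π/4)×0.32² = 0.080425.
t = T_v·H_d²/c_v = 0.080425×2.6²/4 = 0.1359 years.

t ≈ 0.136 years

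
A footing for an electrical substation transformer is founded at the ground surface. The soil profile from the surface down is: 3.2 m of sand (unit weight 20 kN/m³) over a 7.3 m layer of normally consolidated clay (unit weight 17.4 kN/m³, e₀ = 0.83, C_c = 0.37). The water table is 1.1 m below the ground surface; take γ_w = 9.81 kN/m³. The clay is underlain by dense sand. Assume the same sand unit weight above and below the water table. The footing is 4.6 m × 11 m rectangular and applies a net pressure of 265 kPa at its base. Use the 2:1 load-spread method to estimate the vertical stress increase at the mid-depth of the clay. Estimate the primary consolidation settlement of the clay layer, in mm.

S_c ≈ 419 mm

Mid-depth of clay below the ground surface: z = 3.2 + 7.3/2 = 6.85 m.
Total vertical stress at mid-clay: σ_v = 20×3.2 + 17.4×3.65 = 127.51 kPa.
Pore pressure: u = 9.81×(6.85 − 1.1) = 56.408 kPa.
Initial effective stress: σ'_0 = σ_v − u = 127.51 − 56.408 = 71.102 kPa.
Stress increase at mid-clay by the 2:1 spreading method:
Δσ = qBL/((B+z)(L+z)) = 265×4.6×11/((4.6+6.85)(11+6.85)) = 65.607 kPa
Final effective stress: σ'_f = σ'_0 + Δσ = 71.102 + 65.607 = 136.71 kPa.
Normally consolidated clay, so the full stress increment lies on the virgin compression line:
S_c = C_c·H/(1+e₀)·log₁₀(σ'_f/σ'_0) = 0.37×7.3/(1+0.83)×log₁₀(136.71/71.102)
    = 1.476 × 0.28392 = 0.4191 m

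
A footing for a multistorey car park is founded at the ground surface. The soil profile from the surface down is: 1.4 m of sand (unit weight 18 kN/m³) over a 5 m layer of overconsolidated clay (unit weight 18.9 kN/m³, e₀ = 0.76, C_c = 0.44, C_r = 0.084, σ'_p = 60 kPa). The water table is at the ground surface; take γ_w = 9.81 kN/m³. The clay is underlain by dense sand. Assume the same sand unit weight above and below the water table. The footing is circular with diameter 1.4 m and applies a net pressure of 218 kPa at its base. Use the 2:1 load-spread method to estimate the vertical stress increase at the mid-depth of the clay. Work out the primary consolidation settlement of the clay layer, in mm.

S_c ≈ 38.1 mm

Mid-depth of clay below the ground surface: z = 1.4 + 5/2 = 3.9 m.
Total vertical stress at mid-clay: σ_v = 18×1.4 + 18.9×2.5 = 72.45 kPa.
Pore pressure: u = 9.81×(3.9 − 0) = 38.259 kPa.
Initial effective stress: σ'_0 = σ_v − u = 72.45 − 38.259 = 34.191 kPa.
Stress increase at mid-clay by the 2:1 spreading method:
Δσ ≈ qD²/(D+z)² = 218×1.4²/(1.4+3.9)² = 15.211 kPa
Final effective stress: σ'_f = 34.191 + 15.211 = 49.402 kPa.
σ'_f = 49.402 ≤ σ'_p = 60 kPa, so the clay remains overconsolidated and only the recompression index applies:
S_c = C_r·H/(1+e₀)·log₁₀(σ'_f/σ'_0) = 0.084×5/1.76×log₁₀(49.402/34.191)
    = 0.23864 × 0.15983 = 0.03814 m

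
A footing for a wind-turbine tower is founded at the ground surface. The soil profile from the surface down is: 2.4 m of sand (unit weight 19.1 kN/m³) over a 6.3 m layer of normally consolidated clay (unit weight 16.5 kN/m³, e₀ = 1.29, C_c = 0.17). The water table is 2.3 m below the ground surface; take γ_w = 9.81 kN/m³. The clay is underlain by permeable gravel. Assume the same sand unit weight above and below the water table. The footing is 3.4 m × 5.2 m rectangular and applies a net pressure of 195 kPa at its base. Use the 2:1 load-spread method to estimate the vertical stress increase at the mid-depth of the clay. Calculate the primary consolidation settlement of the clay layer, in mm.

S_c ≈ 88.2 mm

Mid-depth of clay below the ground surface: z = 2.4 + 6.3/2 = 5.55 m.
Total vertical stress at mid-clay: σ_v = 19.1×2.4 + 16.5×3.15 = 97.815 kPa.
Pore pressure: u = 9.81×(5.55 − 2.3) = 31.883 kPa.
Initial effective stress: σ'_0 = σ_v − u = 97.815 − 31.883 = 65.932 kPa.
Stress increase at mid-clay by the 2:1 spreading method:
Δσ = qBL/((B+z)(L+z)) = 195×3.4×5.2/((3.4+5.55)(5.2+5.55)) = 35.833 kPa
Final effective stress: σ'_f = σ'_0 + Δσ = 65.932 + 35.833 = 101.77 kPa.
Normally consolidated clay, so the full stress increment lies on the virgin compression line:
S_c = C_c·H/(1+e₀)·log₁₀(σ'_f/σ'_0) = 0.17×6.3/(1+1.29)×log₁₀(101.77/65.932)
    = 0.46769 × 0.18852 = 0.08817 m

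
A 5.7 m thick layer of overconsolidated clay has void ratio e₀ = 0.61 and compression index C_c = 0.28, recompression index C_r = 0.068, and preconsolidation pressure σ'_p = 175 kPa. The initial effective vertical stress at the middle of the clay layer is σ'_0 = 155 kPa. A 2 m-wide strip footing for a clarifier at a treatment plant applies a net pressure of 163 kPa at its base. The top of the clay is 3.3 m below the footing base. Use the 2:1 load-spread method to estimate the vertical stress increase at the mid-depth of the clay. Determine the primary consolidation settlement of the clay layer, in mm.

S_c ≈ 59.3 mm

Mid-depth of clay below the footing base: z = 3.3 + 5.7/2 = 6.15 m.
Stress increase at mid-clay by the 2:1 spreading method:
Δσ = qB/(B+z) = 163×2/(2+6.15) = 40 kPa
Final effective stress: σ'_f = 155 + 40 = 195 kPa.
σ'_f = 195 > σ'_p = 175 kPa, so the stress path crosses the preconsolidation pressure — recompression up to σ'_p, then virgin compression beyond:
S_c = H/(1+e₀)·[C_r·log₁₀(σ'_p/σ'_0) + C_c·log₁₀(σ'_f/σ'_p)]
    = 5.7/1.61 × [0.068×log₁₀(175/155) + 0.28×log₁₀(195/175)]
    = 3.5404 × [0.003584 + 0.013159] = 0.05928 m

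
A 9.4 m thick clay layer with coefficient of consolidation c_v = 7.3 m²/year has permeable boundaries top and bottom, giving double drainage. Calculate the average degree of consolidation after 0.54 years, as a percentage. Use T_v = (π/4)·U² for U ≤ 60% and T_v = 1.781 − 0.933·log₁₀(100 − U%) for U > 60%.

U ≈ 47.7 %

Drainage path length: H_d = H/2 = 4.7 m (double drainage).
T_v = c_v·t/H_d² = 7.3×0.54/4.7² = 0.17845.
T_v = 0.17845 corresponds to the U ≤ 60% branch:
U = √(4T_v/π) = 0.4767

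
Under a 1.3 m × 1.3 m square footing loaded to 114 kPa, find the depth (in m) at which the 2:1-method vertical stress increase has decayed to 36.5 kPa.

2:1 spreading — at depth z the loaded area has grown by z in each plan dimension:
qB²/(B+z)² = Δσ_z ⇒ z = B(√(q/Δσ_z) − 1) = 1.3×(√(114/36.5) − 1) = 0.9975 m

z ≈ 0.997 m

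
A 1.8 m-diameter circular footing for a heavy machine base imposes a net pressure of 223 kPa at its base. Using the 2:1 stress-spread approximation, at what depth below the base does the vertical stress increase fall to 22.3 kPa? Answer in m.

z ≈ 3.89 m

2:1 spreading — at depth z the loaded area has grown by z in each plan dimension:
qD²/(D+z)² = Δσ_z ⇒ z = D(√(q/Δσ_z) − 1) = 1.8×(√(223/22.3) − 1) = 3.892 m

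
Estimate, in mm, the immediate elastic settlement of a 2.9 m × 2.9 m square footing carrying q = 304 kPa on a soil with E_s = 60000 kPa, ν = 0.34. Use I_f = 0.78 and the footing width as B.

S_e ≈ 10.1 mm

Immediate (elastic) settlement: S_e = q·B·(1−ν²)/E_s · I_f.
S_e = 304 × 2.9 × (1 − 0.34²) / 60000 × 0.78
    = 304 × 2.9 × 0.8844 / 60000 × 0.78
    = 0.01014 m = 10.14 mm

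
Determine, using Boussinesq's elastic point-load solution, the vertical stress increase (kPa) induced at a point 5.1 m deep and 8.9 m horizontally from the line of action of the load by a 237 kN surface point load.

Boussinesq vertical stress below a point load on an elastic half-space:
Δσ_z = 3P/(2πz²) · [1 + (r/z)²]^(−5/2)
r/z = 8.9/5.1 = 1.7451; [1+(r/z)²]^(−5/2) = 0.030381.
Δσ_z = 3×237/(2π×5.1²) × 0.030381 = 4.3506 × 0.030381 = 0.1322 kPa

Δσ_z ≈ 0.132 kPa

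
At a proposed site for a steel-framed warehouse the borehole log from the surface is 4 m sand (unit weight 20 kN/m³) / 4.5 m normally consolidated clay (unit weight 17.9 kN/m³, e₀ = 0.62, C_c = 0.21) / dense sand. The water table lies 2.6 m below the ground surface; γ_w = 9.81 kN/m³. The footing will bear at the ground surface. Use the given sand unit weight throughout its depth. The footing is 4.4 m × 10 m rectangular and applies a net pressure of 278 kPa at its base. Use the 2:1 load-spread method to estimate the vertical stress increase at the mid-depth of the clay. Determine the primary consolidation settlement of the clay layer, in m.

S_c ≈ 0.154 m

Mid-depth of clay below the ground surface: z = 4 + 4.5/2 = 6.25 m.
Total vertical stress at mid-clay: σ_v = 20×4 + 17.9×2.25 = 120.28 kPa.
Pore pressure: u = 9.81×(6.25 − 2.6) = 35.806 kPa.
Initial effective stress: σ'_0 = σ_v − u = 120.28 − 35.806 = 84.474 kPa.
Stress increase at mid-clay by the 2:1 spreading method:
Δσ = qBL/((B+z)(L+z)) = 278×4.4×10/((4.4+6.25)(10+6.25)) = 70.68 kPa
Final effective stress: σ'_f = σ'_0 + Δσ = 84.474 + 70.68 = 155.15 kPa.
Normally consolidated clay, so the full stress increment lies on the virgin compression line:
S_c = C_c·H/(1+e₀)·log₁₀(σ'_f/σ'_0) = 0.21×4.5/(1+0.62)×log₁₀(155.15/84.474)
    = 0.58333 × 0.26403 = 0.154 m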